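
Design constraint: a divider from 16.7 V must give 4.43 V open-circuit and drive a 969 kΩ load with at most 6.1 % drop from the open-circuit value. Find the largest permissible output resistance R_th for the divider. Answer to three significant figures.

R_th ≤ 62.9 kΩ

Loading drop = R_th/(R_th + R_L) ≤ 0.0610, so R_th ≤ R_L · ε/(1−ε) = 969 kΩ × 0.0610/0.9390 = 62.9 kΩ.
(Any R1, R2 with R2/(R1+R2) = 0.265 and R1‖R2 ≤ 62.9 kΩ will meet the spec.)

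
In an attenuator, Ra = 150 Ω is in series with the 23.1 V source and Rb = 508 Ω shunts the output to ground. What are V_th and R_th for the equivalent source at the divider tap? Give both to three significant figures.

V_th is the open-circuit tap voltage: 23.1 × 508/(150 + 508) = 17.8 V.
With the supply zeroed, Ra and Rb appear in parallel from the tap: R_th = Ra‖Rb = (150 × 508)/658.0 = 116 Ω.

V_th = 17.8 V, R_th = 116 Ω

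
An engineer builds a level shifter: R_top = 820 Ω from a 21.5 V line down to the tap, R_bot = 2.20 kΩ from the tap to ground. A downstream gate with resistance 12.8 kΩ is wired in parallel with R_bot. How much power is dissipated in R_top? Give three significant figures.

Total resistance from the source is R_top + (R_bot‖R_L) = 2697 Ω, so I = 21.5/2697 Ω = 7.971 mA.
P = I²·R_top = (7.971 mA)² × 820 Ω = 52.1 mW.

P ≈ 52.1 mW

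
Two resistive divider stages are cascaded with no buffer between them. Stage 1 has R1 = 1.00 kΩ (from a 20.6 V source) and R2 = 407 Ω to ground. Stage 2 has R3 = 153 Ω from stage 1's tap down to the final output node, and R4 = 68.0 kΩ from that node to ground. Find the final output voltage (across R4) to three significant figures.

V_out ≈ 5.92 V

Stage 2 presents R3+R4 = 68150 Ω as a load on stage 1's tap.
Stage 1's lower leg becomes R2‖(R3+R4) = 404.6 Ω, so V_mid = 20.6 × 404.6/1405 = 5.934 V.
Stage 2 is itself unloaded: V_out = V_mid × R4/(R3+R4) = 5.934 × 68000/68150 = 5.92 V.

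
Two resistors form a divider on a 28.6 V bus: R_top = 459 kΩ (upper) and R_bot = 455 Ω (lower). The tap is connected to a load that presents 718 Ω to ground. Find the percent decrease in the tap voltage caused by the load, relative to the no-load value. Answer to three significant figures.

The divider's output (Thévenin) resistance is R_top‖R_bot = 454.5 Ω.
Fractional drop under load = R_th/(R_th + R_L) = 454.5 / (454.5 + 718) = 0.3877.
So the output falls by 38.8 %.

38.8 %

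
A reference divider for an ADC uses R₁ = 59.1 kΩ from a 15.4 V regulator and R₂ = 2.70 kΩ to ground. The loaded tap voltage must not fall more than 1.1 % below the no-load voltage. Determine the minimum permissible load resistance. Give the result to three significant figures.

R_L(min) ≈ 232 kΩ

Output resistance R_th = R₁‖R₂ = (59.1 × 2.70)/61.80 = 2.582 kΩ.
The fractional drop is R_th/(R_th + R_L); requiring this ≤ 0.0110 gives R_L ≥ R_th(1/0.0110 − 1) = 2.582 × 89.91 = 232 kΩ.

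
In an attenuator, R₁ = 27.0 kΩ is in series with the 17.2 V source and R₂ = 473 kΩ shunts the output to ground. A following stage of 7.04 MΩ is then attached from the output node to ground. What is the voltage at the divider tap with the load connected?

V_out ≈ 16.2 V

The load sits in parallel with R₂: R₂‖R_L = (473 × 7040) / (473 + 7040) = 443.2 kΩ.
V_out = 17.2 × 443.2 / (27.0 + 443.2) = 17.2 × 443.2/470.2 = 16.2 V.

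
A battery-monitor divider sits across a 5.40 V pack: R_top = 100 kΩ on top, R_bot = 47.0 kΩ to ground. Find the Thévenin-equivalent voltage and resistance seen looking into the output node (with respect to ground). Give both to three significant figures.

V_th is the open-circuit tap voltage: 5.40 × 47.0/(100 + 47.0) = 1.73 V.
With the supply zeroed, R_top and R_bot appear in parallel from the tap: R_th = R_top‖R_bot = (100 × 47.0)/147.0 = 32.0 kΩ.

V_th = 1.73 V, R_th = 32.0 kΩ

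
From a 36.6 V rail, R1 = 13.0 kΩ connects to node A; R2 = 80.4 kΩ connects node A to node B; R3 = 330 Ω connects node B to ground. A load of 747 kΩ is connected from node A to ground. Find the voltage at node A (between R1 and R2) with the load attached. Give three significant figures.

V ≈ 31.1 V

Below node A the series string R2+R3 = 80730 Ω sits in parallel with the 747000 Ω load: 72860 Ω.
V_A = 36.6 × 72860/(13000 + 72860) = 31.1 V.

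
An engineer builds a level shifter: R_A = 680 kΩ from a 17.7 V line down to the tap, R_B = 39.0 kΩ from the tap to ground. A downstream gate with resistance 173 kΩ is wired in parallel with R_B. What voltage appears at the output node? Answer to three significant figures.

The load sits in parallel with R_B: R_B‖R_L = (39.0 × 173) / (39.0 + 173) = 31.83 kΩ.
V_out = 17.7 × 31.83 / (680 + 31.83) = 17.7 × 31.83/711.8 = 0.791 V.
(Unloaded it would have been 0.960 V.)

V_out ≈ 0.791 V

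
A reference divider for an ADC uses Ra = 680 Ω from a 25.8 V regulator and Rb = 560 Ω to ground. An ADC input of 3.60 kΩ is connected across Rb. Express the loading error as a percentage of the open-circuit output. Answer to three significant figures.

The divider's output (Thévenin) resistance is Ra‖Rb = 307.1 Ω.
Fractional drop under load = R_th/(R_th + R_L) = 307.1 / (307.1 + 3600) = 0.07860.
So the output falls by 7.86 %.

7.86 %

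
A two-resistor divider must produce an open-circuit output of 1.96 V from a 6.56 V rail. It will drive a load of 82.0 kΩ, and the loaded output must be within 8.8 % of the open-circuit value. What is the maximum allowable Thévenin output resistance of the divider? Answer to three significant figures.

Loading drop = R_th/(R_th + R_L) ≤ 0.0880, so R_th ≤ R_L · ε/(1−ε) = 82.0 kΩ × 0.0880/0.9120 = 7.91 kΩ.

R_th ≤ 7.91 kΩ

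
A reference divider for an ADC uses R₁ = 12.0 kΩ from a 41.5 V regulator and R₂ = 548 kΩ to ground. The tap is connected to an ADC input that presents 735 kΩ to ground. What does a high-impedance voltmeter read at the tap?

V_out ≈ 40.0 V

The load sits in parallel with R₂: R₂‖R_L = (548 × 735) / (548 + 735) = 313.9 kΩ.
V_out = 41.5 × 313.9 / (12.0 + 313.9) = 41.5 × 313.9/325.9 = 40.0 V.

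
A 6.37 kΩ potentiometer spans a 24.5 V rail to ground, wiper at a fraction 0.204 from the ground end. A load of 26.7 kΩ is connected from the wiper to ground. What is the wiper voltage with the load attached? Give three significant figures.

V ≈ 4.81 V

The wiper splits the pot into (1−α)R = 5.071 kΩ above and αR = 1.299 kΩ below.
Lower section ‖ load = 1.239 kΩ.
V_wiper = 24.5 × 1.239/(5.071 + 1.239) = 4.81 V.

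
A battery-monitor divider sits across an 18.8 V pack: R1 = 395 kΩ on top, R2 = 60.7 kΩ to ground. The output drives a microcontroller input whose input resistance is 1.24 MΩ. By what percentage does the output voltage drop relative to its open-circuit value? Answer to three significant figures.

4.07 %

The divider's output (Thévenin) resistance is R1‖R2 = 52.61 kΩ.
Fractional drop under load = R_th/(R_th + R_L) = 52.61 / (52.61 + 1240) = 0.04070.
So the output falls by 4.07 %.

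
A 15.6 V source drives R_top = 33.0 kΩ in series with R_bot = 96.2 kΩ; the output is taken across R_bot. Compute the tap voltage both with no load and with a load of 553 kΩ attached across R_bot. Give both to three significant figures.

Unloaded: 11.6 V; loaded: 11.1 V

Open-circuit: V = 15.6 × 96.2/(33.0 + 96.2) = 11.6 V.
With the load, R_bot becomes R_bot‖R_L = 81.94 kΩ, so V = 15.6 × 81.94/114.9 = 11.1 V.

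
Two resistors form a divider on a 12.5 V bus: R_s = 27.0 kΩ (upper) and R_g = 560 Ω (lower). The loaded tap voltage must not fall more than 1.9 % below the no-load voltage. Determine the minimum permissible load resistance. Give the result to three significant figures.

R_L(min) ≈ 28.3 kΩ

Output resistance R_th = R_s‖R_g = (27000 × 560)/27560 = 548.6 Ω.
The fractional drop is R_th/(R_th + R_L); requiring this ≤ 0.0190 gives R_L ≥ R_th(1/0.0190 − 1) = 548.6 × 51.63 = 28.3 kΩ.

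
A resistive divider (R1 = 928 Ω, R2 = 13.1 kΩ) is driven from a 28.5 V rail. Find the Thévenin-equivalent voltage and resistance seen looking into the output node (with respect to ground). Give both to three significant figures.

V_th is the open-circuit tap voltage: 28.5 × 13100/(928 + 13100) = 26.6 V.
With the supply zeroed, R1 and R2 appear in parallel from the tap: R_th = R1‖R2 = (928 × 13100)/14030 = 867 Ω.

V_th = 26.6 V, R_th = 867 Ω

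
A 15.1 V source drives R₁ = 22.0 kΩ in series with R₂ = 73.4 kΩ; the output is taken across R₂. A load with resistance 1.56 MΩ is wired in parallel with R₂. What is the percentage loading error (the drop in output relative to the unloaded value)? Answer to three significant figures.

1.07 %

The divider's output (Thévenin) resistance is R₁‖R₂ = 16.93 kΩ.
Fractional drop under load = R_th/(R_th + R_L) = 16.93 / (16.93 + 1560) = 0.01073.
So the output falls by 1.07 %.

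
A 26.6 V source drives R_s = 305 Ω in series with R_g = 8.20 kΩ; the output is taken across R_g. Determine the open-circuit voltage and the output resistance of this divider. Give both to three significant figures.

V_th is the open-circuit tap voltage: 26.6 × 8200/(305 + 8200) = 25.6 V.
With the supply zeroed, R_s and R_g appear in parallel from the tap: R_th = R_s‖R_g = (305 × 8200)/8505 = 294 Ω.

V_th = 25.6 V, R_th = 294 Ω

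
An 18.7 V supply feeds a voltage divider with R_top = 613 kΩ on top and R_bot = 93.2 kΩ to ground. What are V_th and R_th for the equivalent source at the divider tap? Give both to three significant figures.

V_th is the open-circuit tap voltage: 18.7 × 93.2/(613 + 93.2) = 2.47 V.
With the supply zeroed, R_top and R_bot appear in parallel from the tap: R_th = R_top‖R_bot = (613 × 93.2)/706.2 = 80.9 kΩ.

V_th = 2.47 V, R_th = 80.9 kΩ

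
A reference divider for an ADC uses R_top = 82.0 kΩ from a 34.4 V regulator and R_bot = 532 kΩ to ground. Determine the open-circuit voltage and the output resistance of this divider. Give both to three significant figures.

V_th = 29.8 V, R_th = 71.0 kΩ

V_th is the open-circuit tap voltage: 34.4 × 532/(82.0 + 532) = 29.8 V.
With the supply zeroed, R_top and R_bot appear in parallel from the tap: R_th = R_top‖R_bot = (82.0 × 532)/614.0 = 71.0 kΩ.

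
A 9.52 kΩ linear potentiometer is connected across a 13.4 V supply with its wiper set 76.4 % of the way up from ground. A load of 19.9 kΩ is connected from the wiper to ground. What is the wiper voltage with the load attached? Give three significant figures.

The wiper splits the pot into (1−α)R = 2.247 kΩ above and αR = 7.273 kΩ below.
Lower section ‖ load = 5.326 kΩ.
V_wiper = 13.4 × 5.326/(2.247 + 5.326) = 9.42 V.

V ≈ 9.42 V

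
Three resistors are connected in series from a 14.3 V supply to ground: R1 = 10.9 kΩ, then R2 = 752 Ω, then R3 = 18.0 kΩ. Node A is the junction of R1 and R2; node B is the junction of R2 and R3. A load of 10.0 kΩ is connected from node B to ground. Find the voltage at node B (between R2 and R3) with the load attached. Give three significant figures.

At node B, R3 is in parallel with the load: R3‖R_L = 6429 Ω.
Below node A the resistance is R2 + (R3‖R_L) = 7181 Ω, so V_A = 14.3 × 7181/18080 = 5.679 V.
Then V_B = V_A × (R3‖R_L)/(R2 + R3‖R_L) = 5.679 × 6429/7181 = 5.08 V.

V ≈ 5.08 V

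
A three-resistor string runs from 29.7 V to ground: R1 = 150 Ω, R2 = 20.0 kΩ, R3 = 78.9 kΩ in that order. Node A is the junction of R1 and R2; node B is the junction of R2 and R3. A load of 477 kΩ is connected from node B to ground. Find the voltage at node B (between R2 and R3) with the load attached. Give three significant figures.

V ≈ 22.9 V

At node B, R3 is in parallel with the load: R3‖R_L = 67700 Ω.
Below node A the resistance is R2 + (R3‖R_L) = 87700 Ω, so V_A = 29.7 × 87700/87850 = 29.65 V.
Then V_B = V_A × (R3‖R_L)/(R2 + R3‖R_L) = 29.65 × 67700/87700 = 22.9 V.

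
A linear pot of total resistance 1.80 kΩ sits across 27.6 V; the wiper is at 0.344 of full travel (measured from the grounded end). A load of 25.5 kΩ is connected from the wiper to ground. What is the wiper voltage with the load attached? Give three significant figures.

V ≈ 9.35 V

The wiper splits the pot into (1−α)R = 1181 Ω above and αR = 619.2 Ω below.
Lower section ‖ load = 604.5 Ω.
V_wiper = 27.6 × 604.5/(1181 + 604.5) = 9.35 V.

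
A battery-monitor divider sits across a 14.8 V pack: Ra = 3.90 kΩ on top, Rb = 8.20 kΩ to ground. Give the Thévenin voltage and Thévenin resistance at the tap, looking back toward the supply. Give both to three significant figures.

V_th is the open-circuit tap voltage: 14.8 × 8.20/(3.90 + 8.20) = 10.0 V.
With the supply zeroed, Ra and Rb appear in parallel from the tap: R_th = Ra‖Rb = (3.90 × 8.20)/12.10 = 2.64 kΩ.

V_th = 10.0 V, R_th = 2.64 kΩ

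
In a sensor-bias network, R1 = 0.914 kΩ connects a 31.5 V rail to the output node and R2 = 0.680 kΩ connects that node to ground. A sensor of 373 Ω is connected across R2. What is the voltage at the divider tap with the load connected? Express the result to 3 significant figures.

V_out ≈ 6.57 V

The load sits in parallel with R2: R2‖R_L = (680 × 373) / (680 + 373) = 240.9 Ω.
V_out = 31.5 × 240.9 / (914 + 240.9) = 31.5 × 240.9/1155 = 6.57 V.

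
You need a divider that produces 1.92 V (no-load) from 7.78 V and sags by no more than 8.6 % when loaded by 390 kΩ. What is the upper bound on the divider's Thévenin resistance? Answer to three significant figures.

R_th ≤ 36.7 kΩ

Loading drop = R_th/(R_th + R_L) ≤ 0.0860, so R_th ≤ R_L · ε/(1−ε) = 390 kΩ × 0.0860/0.9140 = 36.7 kΩ.
(Any R1, R2 with R2/(R1+R2) = 0.247 and R1‖R2 ≤ 36.7 kΩ will meet the spec.)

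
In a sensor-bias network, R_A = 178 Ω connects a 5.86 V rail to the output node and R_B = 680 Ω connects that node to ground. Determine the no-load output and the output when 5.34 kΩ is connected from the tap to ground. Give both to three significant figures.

Unloaded: 4.64 V; loaded: 4.52 V

Open-circuit: V = 5.86 × 680/(178 + 680) = 4.64 V.
With the load, R_B becomes R_B‖R_L = 603.2 Ω, so V = 5.86 × 603.2/781.2 = 4.52 V.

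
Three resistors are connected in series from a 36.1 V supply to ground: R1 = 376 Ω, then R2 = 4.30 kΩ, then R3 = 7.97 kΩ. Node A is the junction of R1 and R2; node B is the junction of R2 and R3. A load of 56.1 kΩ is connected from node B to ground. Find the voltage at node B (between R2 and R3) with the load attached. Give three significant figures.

At node B, R3 is in parallel with the load: R3‖R_L = 6979 Ω.
Below node A the resistance is R2 + (R3‖R_L) = 11280 Ω, so V_A = 36.1 × 11280/11650 = 34.94 V.
Then V_B = V_A × (R3‖R_L)/(R2 + R3‖R_L) = 34.94 × 6979/11280 = 21.6 V.

V ≈ 21.6 V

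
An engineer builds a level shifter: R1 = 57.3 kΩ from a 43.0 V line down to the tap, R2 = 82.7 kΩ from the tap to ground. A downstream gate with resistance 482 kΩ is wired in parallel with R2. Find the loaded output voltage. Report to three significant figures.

V_out ≈ 23.7 V

The load sits in parallel with R2: R2‖R_L = (82.7 × 482) / (82.7 + 482) = 70.59 kΩ.
V_out = 43.0 × 70.59 / (57.3 + 70.59) = 43.0 × 70.59/127.9 = 23.7 V.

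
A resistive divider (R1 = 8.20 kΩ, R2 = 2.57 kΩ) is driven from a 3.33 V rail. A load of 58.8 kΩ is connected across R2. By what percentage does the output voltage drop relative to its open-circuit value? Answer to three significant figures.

3.22 %

The divider's output (Thévenin) resistance is R1‖R2 = 1.957 kΩ.
Fractional drop under load = R_th/(R_th + R_L) = 1.957 / (1.957 + 58.8) = 0.03221.
So the output falls by 3.22 %.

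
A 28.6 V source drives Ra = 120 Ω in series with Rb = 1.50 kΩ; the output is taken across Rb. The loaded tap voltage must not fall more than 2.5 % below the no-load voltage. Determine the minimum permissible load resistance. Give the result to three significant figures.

R_L(min) ≈ 4.33 kΩ

Output resistance R_th = Ra‖Rb = (120 × 1500)/1620 = 111.1 Ω.
The fractional drop is R_th/(R_th + R_L); requiring this ≤ 0.0250 gives R_L ≥ R_th(1/0.0250 − 1) = 111.1 × 39.00 = 4.33 kΩ.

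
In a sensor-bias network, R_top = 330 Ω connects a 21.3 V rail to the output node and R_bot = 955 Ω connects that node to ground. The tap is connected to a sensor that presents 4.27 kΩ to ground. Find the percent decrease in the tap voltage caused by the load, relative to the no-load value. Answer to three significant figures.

5.43 %

The divider's output (Thévenin) resistance is R_top‖R_bot = 245.3 Ω.
Fractional drop under load = R_th/(R_th + R_L) = 245.3 / (245.3 + 4270) = 0.05432.
So the output falls by 5.43 %.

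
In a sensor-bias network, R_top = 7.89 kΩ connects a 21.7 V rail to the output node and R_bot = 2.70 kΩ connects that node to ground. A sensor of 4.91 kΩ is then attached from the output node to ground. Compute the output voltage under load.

V_out ≈ 3.92 V

The load sits in parallel with R_bot: R_bot‖R_L = (2.70 × 4.91) / (2.70 + 4.91) = 1.742 kΩ.
V_out = 21.7 × 1.742 / (7.89 + 1.742) = 21.7 × 1.742/9.632 = 3.92 V.
(Unloaded it would have been 5.53 V.)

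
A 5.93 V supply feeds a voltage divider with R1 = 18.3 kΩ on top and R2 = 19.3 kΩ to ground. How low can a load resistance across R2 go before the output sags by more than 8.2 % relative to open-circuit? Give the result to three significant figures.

R_L(min) ≈ 105 kΩ

Output resistance R_th = R1‖R2 = (18.3 × 19.3)/37.60 = 9.393 kΩ.
The fractional drop is R_th/(R_th + R_L); requiring this ≤ 0.0820 gives R_L ≥ R_th(1/0.0820 − 1) = 9.393 × 11.20 = 105 kΩ.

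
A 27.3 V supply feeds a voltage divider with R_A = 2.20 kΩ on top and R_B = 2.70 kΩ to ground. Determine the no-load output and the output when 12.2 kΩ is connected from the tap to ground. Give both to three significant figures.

Open-circuit: V = 27.3 × 2.70/(2.20 + 2.70) = 15.0 V.
With the load, R_B becomes R_B‖R_L = 2.211 kΩ, so V = 27.3 × 2.211/4.411 = 13.7 V.

Unloaded: 15.0 V; loaded: 13.7 V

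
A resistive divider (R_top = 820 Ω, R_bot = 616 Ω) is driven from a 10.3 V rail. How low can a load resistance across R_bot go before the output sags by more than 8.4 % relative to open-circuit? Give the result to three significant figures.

Output resistance R_th = R_top‖R_bot = (820 × 616)/1436 = 351.8 Ω.
The fractional drop is R_th/(R_th + R_L); requiring this ≤ 0.0840 gives R_L ≥ R_th(1/0.0840 − 1) = 351.8 × 10.90 = 3.84 kΩ.

R_L(min) ≈ 3.84 kΩ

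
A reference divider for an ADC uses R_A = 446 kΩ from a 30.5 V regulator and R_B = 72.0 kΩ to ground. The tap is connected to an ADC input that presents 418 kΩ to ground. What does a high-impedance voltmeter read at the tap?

The load sits in parallel with R_B: R_B‖R_L = (72.0 × 418) / (72.0 + 418) = 61.42 kΩ.
V_out = 30.5 × 61.42 / (446 + 61.42) = 30.5 × 61.42/507.4 = 3.69 V.
(Unloaded it would have been 4.24 V.)

V_out ≈ 3.69 V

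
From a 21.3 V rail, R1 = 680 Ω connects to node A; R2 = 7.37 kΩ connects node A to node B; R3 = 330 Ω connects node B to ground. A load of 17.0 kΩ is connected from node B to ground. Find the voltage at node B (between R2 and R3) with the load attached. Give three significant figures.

At node B, R3 is in parallel with the load: R3‖R_L = 323.7 Ω.
Below node A the resistance is R2 + (R3‖R_L) = 7694 Ω, so V_A = 21.3 × 7694/8374 = 19.57 V.
Then V_B = V_A × (R3‖R_L)/(R2 + R3‖R_L) = 19.57 × 323.7/7694 = 0.823 V.

V ≈ 0.823 V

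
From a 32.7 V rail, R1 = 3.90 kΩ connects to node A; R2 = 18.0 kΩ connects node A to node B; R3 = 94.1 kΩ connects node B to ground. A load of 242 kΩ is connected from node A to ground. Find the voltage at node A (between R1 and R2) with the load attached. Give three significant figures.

V ≈ 31.1 V

Below node A the series string R2+R3 = 112.1 kΩ sits in parallel with the 242 kΩ load: 76.61 kΩ.
V_A = 32.7 × 76.61/(3.90 + 76.61) = 31.1 V.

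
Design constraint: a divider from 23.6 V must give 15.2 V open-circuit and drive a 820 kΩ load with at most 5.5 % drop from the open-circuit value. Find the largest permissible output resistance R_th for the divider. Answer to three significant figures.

R_th ≤ 47.7 kΩ

Loading drop = R_th/(R_th + R_L) ≤ 0.0550, so R_th ≤ R_L · ε/(1−ε) = 820 kΩ × 0.0550/0.9450 = 47.7 kΩ.
(Any R1, R2 with R2/(R1+R2) = 0.644 and R1‖R2 ≤ 47.7 kΩ will meet the spec.)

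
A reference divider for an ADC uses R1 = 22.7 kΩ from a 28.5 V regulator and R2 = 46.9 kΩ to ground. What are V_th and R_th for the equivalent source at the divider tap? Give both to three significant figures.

V_th is the open-circuit tap voltage: 28.5 × 46.9/(22.7 + 46.9) = 19.2 V.
With the supply zeroed, R1 and R2 appear in parallel from the tap: R_th = R1‖R2 = (22.7 × 46.9)/69.60 = 15.3 kΩ.

V_th = 19.2 V, R_th = 15.3 kΩ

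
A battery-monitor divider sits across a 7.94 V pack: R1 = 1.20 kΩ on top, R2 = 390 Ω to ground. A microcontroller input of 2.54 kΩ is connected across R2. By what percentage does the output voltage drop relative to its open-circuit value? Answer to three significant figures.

Unloaded V = 7.94 × 390/1590 = 1.9475 V.
Loaded: R2‖R_L = 338.1 Ω, giving V = 7.94 × 338.1/1538 = 1.7453 V.
Drop = (1.9475 − 1.7453) / 1.9475 = 10.4 %.

10.4 %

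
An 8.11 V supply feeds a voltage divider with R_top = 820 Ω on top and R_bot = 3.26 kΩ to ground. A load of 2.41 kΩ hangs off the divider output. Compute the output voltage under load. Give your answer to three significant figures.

The load sits in parallel with R_bot: R_bot‖R_L = (3260 × 2410) / (3260 + 2410) = 1386 Ω.
V_out = 8.11 × 1386 / (820 + 1386) = 8.11 × 1386/2206 = 5.09 V.

V_out ≈ 5.09 V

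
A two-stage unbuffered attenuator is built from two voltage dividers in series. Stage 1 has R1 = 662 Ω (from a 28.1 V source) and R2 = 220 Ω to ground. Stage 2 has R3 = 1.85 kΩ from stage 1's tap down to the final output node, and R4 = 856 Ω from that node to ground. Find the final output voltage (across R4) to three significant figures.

V_out ≈ 2.09 V

Stage 2 presents R3+R4 = 2706 Ω as a load on stage 1's tap.
Stage 1's lower leg becomes R2‖(R3+R4) = 203.5 Ω, so V_mid = 28.1 × 203.5/865.5 = 6.606 V.
Stage 2 is itself unloaded: V_out = V_mid × R4/(R3+R4) = 6.606 × 856/2706 = 2.09 V.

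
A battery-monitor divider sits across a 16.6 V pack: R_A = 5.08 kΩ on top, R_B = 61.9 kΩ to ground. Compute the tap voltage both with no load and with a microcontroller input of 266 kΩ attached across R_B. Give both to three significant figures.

Unloaded: 15.3 V; loaded: 15.1 V

Open-circuit: V = 16.6 × 61.9/(5.08 + 61.9) = 15.3 V.
With the load, R_B becomes R_B‖R_L = 50.21 kΩ, so V = 16.6 × 50.21/55.29 = 15.1 V.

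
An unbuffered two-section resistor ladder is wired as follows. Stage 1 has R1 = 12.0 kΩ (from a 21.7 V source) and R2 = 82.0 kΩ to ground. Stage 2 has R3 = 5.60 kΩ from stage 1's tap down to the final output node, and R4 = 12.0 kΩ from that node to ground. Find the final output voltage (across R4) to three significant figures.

Stage 2 presents R3+R4 = 17.60 kΩ as a load on stage 1's tap.
Stage 1's lower leg becomes R2‖(R3+R4) = 14.49 kΩ, so V_mid = 21.7 × 14.49/26.49 = 11.87 V.
Stage 2 is itself unloaded: V_out = V_mid × R4/(R3+R4) = 11.87 × 12.0/17.60 = 8.09 V.

V_out ≈ 8.09 V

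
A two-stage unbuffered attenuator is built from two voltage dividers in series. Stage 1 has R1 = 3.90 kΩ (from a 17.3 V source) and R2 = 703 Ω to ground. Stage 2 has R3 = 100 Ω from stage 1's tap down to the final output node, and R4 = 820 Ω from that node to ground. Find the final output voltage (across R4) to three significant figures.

Stage 2 presents R3+R4 = 920.0 Ω as a load on stage 1's tap.
Stage 1's lower leg becomes R2‖(R3+R4) = 398.5 Ω, so V_mid = 17.3 × 398.5/4298 = 1.604 V.
Stage 2 is itself unloaded: V_out = V_mid × R4/(R3+R4) = 1.604 × 820/920.0 = 1.43 V.

V_out ≈ 1.43 V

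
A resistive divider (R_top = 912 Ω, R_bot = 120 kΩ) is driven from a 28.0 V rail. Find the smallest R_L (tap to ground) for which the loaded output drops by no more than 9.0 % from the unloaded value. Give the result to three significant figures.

Output resistance R_th = R_top‖R_bot = (912 × 120000)/120900 = 905.1 Ω.
The fractional drop is R_th/(R_th + R_L); requiring this ≤ 0.0900 gives R_L ≥ R_th(1/0.0900 − 1) = 905.1 × 10.11 = 9.15 kΩ.

R_L(min) ≈ 9.15 kΩ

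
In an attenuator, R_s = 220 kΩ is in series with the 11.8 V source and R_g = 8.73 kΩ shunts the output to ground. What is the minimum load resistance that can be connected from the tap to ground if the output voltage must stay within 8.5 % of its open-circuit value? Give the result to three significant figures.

R_L(min) ≈ 90.4 kΩ

Output resistance R_th = R_s‖R_g = (220 × 8.73)/228.7 = 8.397 kΩ.
The fractional drop is R_th/(R_th + R_L); requiring this ≤ 0.0850 gives R_L ≥ R_th(1/0.0850 − 1) = 8.397 × 10.76 = 90.4 kΩ.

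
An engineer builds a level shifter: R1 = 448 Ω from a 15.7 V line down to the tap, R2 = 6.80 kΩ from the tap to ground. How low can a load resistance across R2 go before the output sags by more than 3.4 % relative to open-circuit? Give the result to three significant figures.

R_L(min) ≈ 11.9 kΩ

Output resistance R_th = R1‖R2 = (448 × 6800)/7248 = 420.3 Ω.
The fractional drop is R_th/(R_th + R_L); requiring this ≤ 0.0340 gives R_L ≥ R_th(1/0.0340 − 1) = 420.3 × 28.41 = 11.9 kΩ.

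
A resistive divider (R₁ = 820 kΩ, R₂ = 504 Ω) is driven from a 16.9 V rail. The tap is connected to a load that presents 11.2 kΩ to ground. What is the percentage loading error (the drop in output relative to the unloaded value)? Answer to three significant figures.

The divider's output (Thévenin) resistance is R₁‖R₂ = 503.7 Ω.
Fractional drop under load = R_th/(R_th + R_L) = 503.7 / (503.7 + 11200) = 0.04304.
So the output falls by 4.30 %.

4.30 %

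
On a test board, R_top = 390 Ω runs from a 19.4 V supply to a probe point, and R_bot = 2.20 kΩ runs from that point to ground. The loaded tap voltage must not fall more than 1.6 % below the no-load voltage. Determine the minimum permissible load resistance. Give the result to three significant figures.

R_L(min) ≈ 20.4 kΩ

Output resistance R_th = R_top‖R_bot = (390 × 2200)/2590 = 331.3 Ω.
The fractional drop is R_th/(R_th + R_L); requiring this ≤ 0.0160 gives R_L ≥ R_th(1/0.0160 − 1) = 331.3 × 61.50 = 20.4 kΩ.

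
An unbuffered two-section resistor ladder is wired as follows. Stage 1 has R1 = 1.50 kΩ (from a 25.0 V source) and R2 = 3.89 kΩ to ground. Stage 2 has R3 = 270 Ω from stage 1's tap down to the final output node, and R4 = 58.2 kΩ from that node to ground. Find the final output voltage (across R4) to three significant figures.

Stage 2 presents R3+R4 = 58470 Ω as a load on stage 1's tap.
Stage 1's lower leg becomes R2‖(R3+R4) = 3647 Ω, so V_mid = 25.0 × 3647/5147 = 17.71 V.
Stage 2 is itself unloaded: V_out = V_mid × R4/(R3+R4) = 17.71 × 58200/58470 = 17.6 V.

V_out ≈ 17.6 V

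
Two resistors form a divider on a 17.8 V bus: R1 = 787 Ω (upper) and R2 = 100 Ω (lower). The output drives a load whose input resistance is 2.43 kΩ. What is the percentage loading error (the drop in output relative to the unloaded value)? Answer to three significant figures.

3.52 %

The divider's output (Thévenin) resistance is R1‖R2 = 88.73 Ω.
Fractional drop under load = R_th/(R_th + R_L) = 88.73 / (88.73 + 2430) = 0.03523.
So the output falls by 3.52 %.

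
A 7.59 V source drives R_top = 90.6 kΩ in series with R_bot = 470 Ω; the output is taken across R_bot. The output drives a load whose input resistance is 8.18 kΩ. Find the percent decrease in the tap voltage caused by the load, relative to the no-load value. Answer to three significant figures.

The divider's output (Thévenin) resistance is R_top‖R_bot = 467.6 Ω.
Fractional drop under load = R_th/(R_th + R_L) = 467.6 / (467.6 + 8180) = 0.05407.
So the output falls by 5.41 %.

5.41 %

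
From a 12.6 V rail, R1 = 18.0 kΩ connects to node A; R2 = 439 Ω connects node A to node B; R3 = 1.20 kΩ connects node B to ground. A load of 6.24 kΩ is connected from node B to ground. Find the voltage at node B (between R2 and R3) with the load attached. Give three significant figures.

V ≈ 0.652 V

At node B, R3 is in parallel with the load: R3‖R_L = 1006 Ω.
Below node A the resistance is R2 + (R3‖R_L) = 1445 Ω, so V_A = 12.6 × 1445/19450 = 0.9366 V.
Then V_B = V_A × (R3‖R_L)/(R2 + R3‖R_L) = 0.9366 × 1006/1445 = 0.652 V.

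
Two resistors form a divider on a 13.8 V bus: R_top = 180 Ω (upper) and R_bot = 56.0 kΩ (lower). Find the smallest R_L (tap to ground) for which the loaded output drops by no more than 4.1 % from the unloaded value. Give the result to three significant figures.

Output resistance R_th = R_top‖R_bot = (180 × 56000)/56180 = 179.4 Ω.
The fractional drop is R_th/(R_th + R_L); requiring this ≤ 0.0410 gives R_L ≥ R_th(1/0.0410 − 1) = 179.4 × 23.39 = 4.20 kΩ.

R_L(min) ≈ 4.20 kΩ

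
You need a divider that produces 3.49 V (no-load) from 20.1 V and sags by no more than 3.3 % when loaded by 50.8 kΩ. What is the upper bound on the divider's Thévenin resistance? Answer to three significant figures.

R_th ≤ 1.73 kΩ

Loading drop = R_th/(R_th + R_L) ≤ 0.0330, so R_th ≤ R_L · ε/(1−ε) = 50.8 kΩ × 0.0330/0.9670 = 1.73 kΩ.
(Any R1, R2 with R2/(R1+R2) = 0.174 and R1‖R2 ≤ 1.73 kΩ will meet the spec.)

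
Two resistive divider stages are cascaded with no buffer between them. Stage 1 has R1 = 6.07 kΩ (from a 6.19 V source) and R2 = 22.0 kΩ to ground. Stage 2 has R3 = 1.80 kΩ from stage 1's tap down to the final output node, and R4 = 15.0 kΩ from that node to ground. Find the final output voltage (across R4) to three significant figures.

Stage 2 presents R3+R4 = 16.80 kΩ as a load on stage 1's tap.
Stage 1's lower leg becomes R2‖(R3+R4) = 9.526 kΩ, so V_mid = 6.19 × 9.526/15.60 = 3.781 V.
Stage 2 is itself unloaded: V_out = V_mid × R4/(R3+R4) = 3.781 × 15.0/16.80 = 3.38 V.

V_out ≈ 3.38 V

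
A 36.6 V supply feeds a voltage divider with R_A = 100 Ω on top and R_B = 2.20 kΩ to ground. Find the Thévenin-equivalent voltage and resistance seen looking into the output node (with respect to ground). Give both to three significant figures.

V_th = 35.0 V, R_th = 95.7 Ω

V_th is the open-circuit tap voltage: 36.6 × 2200/(100 + 2200) = 35.0 V.
With the supply zeroed, R_A and R_B appear in parallel from the tap: R_th = R_A‖R_B = (100 × 2200)/2300 = 95.7 Ω.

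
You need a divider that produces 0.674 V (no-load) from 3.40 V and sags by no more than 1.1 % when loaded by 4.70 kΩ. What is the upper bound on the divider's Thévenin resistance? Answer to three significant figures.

Loading drop = R_th/(R_th + R_L) ≤ 0.0110, so R_th ≤ R_L · ε/(1−ε) = 4.70 kΩ × 0.0110/0.9890 = 52.3 Ω.
(Any R1, R2 with R2/(R1+R2) = 0.198 and R1‖R2 ≤ 52.3 Ω will meet the spec.)

R_th ≤ 52.3 Ω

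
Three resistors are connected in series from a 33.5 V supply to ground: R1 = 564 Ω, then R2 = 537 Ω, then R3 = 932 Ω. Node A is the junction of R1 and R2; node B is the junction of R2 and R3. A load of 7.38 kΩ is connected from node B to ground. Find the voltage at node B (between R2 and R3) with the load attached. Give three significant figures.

At node B, R3 is in parallel with the load: R3‖R_L = 827.5 Ω.
Below node A the resistance is R2 + (R3‖R_L) = 1364 Ω, so V_A = 33.5 × 1364/1928 = 23.70 V.
Then V_B = V_A × (R3‖R_L)/(R2 + R3‖R_L) = 23.70 × 827.5/1364 = 14.4 V.

V ≈ 14.4 V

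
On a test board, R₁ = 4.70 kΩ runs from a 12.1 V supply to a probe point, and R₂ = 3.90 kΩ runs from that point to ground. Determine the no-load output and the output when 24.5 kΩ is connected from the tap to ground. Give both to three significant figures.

Unloaded: 5.49 V; loaded: 5.05 V

Open-circuit: V = 12.1 × 3.90/(4.70 + 3.90) = 5.49 V.
With the load, R₂ becomes R₂‖R_L = 3.364 kΩ, so V = 12.1 × 3.364/8.064 = 5.05 V.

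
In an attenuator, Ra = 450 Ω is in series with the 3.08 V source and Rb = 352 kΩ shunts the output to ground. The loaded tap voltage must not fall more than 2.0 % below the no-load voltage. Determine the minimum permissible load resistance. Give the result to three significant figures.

Output resistance R_th = Ra‖Rb = (450 × 352000)/352400 = 449.4 Ω.
The fractional drop is R_th/(R_th + R_L); requiring this ≤ 0.0200 gives R_L ≥ R_th(1/0.0200 − 1) = 449.4 × 49.00 = 22.0 kΩ.

R_L(min) ≈ 22.0 kΩ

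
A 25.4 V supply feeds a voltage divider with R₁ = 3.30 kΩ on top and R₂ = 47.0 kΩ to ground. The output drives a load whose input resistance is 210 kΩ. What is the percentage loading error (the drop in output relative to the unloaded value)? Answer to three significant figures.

1.45 %

The divider's output (Thévenin) resistance is R₁‖R₂ = 3.083 kΩ.
Fractional drop under load = R_th/(R_th + R_L) = 3.083 / (3.083 + 210) = 0.01447.
So the output falls by 1.45 %.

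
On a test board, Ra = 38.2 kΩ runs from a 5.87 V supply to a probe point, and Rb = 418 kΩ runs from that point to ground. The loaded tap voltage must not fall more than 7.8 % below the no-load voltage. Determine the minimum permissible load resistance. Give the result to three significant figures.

Output resistance R_th = Ra‖Rb = (38.2 × 418)/456.2 = 35.00 kΩ.
The fractional drop is R_th/(R_th + R_L); requiring this ≤ 0.0780 gives R_L ≥ R_th(1/0.0780 − 1) = 35.00 × 11.82 = 414 kΩ.

R_L(min) ≈ 414 kΩ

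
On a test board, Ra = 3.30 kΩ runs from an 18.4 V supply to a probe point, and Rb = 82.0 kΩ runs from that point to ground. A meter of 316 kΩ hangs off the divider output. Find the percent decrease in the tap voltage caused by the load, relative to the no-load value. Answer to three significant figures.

0.994 %

The divider's output (Thévenin) resistance is Ra‖Rb = 3.172 kΩ.
Fractional drop under load = R_th/(R_th + R_L) = 3.172 / (3.172 + 316) = 0.009939.
So the output falls by 0.994 %.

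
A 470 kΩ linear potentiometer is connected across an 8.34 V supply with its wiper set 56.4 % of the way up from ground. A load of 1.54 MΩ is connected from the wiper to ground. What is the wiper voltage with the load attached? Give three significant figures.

The wiper splits the pot into (1−α)R = 204.9 kΩ above and αR = 265.1 kΩ below.
Lower section ‖ load = 226.2 kΩ.
V_wiper = 8.34 × 226.2/(204.9 + 226.2) = 4.38 V.

V ≈ 4.38 V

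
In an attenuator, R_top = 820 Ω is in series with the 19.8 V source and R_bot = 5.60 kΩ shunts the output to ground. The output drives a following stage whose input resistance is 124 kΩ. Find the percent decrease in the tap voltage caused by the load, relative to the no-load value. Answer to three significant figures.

0.574 %

The divider's output (Thévenin) resistance is R_top‖R_bot = 715.3 Ω.
Fractional drop under load = R_th/(R_th + R_L) = 715.3 / (715.3 + 124000) = 0.005735.
So the output falls by 0.574 %.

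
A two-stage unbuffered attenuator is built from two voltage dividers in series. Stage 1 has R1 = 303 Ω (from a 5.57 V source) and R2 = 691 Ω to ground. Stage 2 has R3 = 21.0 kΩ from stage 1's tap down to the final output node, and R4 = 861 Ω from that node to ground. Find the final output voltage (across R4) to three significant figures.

V_out ≈ 0.151 V

Stage 2 presents R3+R4 = 21860 Ω as a load on stage 1's tap.
Stage 1's lower leg becomes R2‖(R3+R4) = 669.8 Ω, so V_mid = 5.57 × 669.8/972.8 = 3.835 V.
Stage 2 is itself unloaded: V_out = V_mid × R4/(R3+R4) = 3.835 × 861/21860 = 0.151 V.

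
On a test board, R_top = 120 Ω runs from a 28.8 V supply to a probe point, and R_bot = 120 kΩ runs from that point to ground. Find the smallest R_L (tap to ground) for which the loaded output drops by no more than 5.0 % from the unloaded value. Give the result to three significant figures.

R_L(min) ≈ 2.28 kΩ

Output resistance R_th = R_top‖R_bot = (120 × 120000)/120100 = 119.9 Ω.
The fractional drop is R_th/(R_th + R_L); requiring this ≤ 0.0500 gives R_L ≥ R_th(1/0.0500 − 1) = 119.9 × 19.00 = 2.28 kΩ.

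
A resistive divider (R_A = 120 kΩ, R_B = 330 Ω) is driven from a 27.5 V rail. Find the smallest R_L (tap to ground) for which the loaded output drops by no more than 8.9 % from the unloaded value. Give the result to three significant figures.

Output resistance R_th = R_A‖R_B = (120000 × 330)/120300 = 329.1 Ω.
The fractional drop is R_th/(R_th + R_L); requiring this ≤ 0.0890 gives R_L ≥ R_th(1/0.0890 − 1) = 329.1 × 10.24 = 3.37 kΩ.

R_L(min) ≈ 3.37 kΩ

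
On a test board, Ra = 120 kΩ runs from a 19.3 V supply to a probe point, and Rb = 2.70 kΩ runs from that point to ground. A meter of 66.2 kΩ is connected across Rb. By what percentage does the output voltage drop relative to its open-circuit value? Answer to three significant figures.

The divider's output (Thévenin) resistance is Ra‖Rb = 2.641 kΩ.
Fractional drop under load = R_th/(R_th + R_L) = 2.641 / (2.641 + 66.2) = 0.03836.
So the output falls by 3.84 %.

3.84 %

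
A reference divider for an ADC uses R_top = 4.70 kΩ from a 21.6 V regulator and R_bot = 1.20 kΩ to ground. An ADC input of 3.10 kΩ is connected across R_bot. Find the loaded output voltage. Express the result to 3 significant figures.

V_out ≈ 3.36 V

The load sits in parallel with R_bot: R_bot‖R_L = (1.20 × 3.10) / (1.20 + 3.10) = 0.8651 kΩ.
V_out = 21.6 × 0.8651 / (4.70 + 0.8651) = 21.6 × 0.8651/5.565 = 3.36 V.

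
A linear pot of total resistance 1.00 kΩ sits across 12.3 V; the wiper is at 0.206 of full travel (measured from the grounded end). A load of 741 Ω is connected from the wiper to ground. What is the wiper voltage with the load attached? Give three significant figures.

V ≈ 2.08 V

The wiper splits the pot into (1−α)R = 794.0 Ω above and αR = 206.0 Ω below.
Lower section ‖ load = 161.2 Ω.
V_wiper = 12.3 × 161.2/(794.0 + 161.2) = 2.08 V.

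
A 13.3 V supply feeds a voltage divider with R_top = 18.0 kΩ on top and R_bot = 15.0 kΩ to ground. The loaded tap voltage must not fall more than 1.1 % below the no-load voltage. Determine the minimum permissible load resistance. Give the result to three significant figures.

R_L(min) ≈ 736 kΩ

Output resistance R_th = R_top‖R_bot = (18.0 × 15.0)/33.00 = 8.182 kΩ.
The fractional drop is R_th/(R_th + R_L); requiring this ≤ 0.0110 gives R_L ≥ R_th(1/0.0110 − 1) = 8.182 × 89.91 = 736 kΩ.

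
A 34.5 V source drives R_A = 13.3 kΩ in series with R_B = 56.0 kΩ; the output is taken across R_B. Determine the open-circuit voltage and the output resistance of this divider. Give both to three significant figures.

V_th = 27.9 V, R_th = 10.7 kΩ

V_th is the open-circuit tap voltage: 34.5 × 56.0/(13.3 + 56.0) = 27.9 V.
With the supply zeroed, R_A and R_B appear in parallel from the tap: R_th = R_A‖R_B = (13.3 × 56.0)/69.30 = 10.7 kΩ.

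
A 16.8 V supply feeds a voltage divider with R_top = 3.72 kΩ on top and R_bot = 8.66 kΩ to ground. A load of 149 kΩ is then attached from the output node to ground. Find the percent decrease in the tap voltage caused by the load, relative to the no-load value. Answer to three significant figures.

The divider's output (Thévenin) resistance is R_top‖R_bot = 2.602 kΩ.
Fractional drop under load = R_th/(R_th + R_L) = 2.602 / (2.602 + 149) = 0.01716.
So the output falls by 1.72 %.

1.72 %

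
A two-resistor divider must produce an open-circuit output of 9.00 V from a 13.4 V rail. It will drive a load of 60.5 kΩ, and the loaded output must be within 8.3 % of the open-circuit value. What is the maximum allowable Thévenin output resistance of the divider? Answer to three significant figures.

R_th ≤ 5.48 kΩ

Loading drop = R_th/(R_th + R_L) ≤ 0.0830, so R_th ≤ R_L · ε/(1−ε) = 60.5 kΩ × 0.0830/0.9170 = 5.48 kΩ.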